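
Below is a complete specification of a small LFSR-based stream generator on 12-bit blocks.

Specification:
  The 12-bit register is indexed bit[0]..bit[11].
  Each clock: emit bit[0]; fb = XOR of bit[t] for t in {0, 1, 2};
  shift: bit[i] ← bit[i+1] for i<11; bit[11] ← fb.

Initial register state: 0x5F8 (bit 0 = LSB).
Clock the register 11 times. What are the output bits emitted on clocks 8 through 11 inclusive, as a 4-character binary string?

1101

reg_0 = 0x5F8
clock 1: out=0, reg = 0x2FC
clock 2: out=0, reg = 0x97E
clock 3: out=0, reg = 0x4BF
clock 4: out=1, reg = 0xA5F
clock 5: out=1, reg = 0xD2F
clock 6: out=1, reg = 0xE97
clock 7: out=1, reg = 0xF4B
clock 8: out=1, reg = 0x7A5
clock 9: out=1, reg = 0x3D2
clock 10: out=0, reg = 0x9E9
clock 11: out=1, reg = 0xCF4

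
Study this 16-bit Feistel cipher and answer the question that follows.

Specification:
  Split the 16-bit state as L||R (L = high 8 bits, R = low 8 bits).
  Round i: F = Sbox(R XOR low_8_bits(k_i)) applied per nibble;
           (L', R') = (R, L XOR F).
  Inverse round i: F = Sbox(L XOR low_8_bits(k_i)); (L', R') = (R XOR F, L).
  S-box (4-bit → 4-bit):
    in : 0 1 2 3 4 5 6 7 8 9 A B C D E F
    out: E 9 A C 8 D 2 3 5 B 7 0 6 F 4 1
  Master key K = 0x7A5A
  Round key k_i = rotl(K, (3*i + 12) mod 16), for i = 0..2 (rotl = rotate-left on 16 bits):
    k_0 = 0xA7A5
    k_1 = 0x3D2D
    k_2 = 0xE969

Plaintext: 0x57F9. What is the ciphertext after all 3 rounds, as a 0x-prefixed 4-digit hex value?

s_0 = plaintext = 0x57F9
s_1 = Round(s_0, k_0) = 0xF981
s_2 = Round(s_1, k_1) = 0x818F
s_3 = Round(s_2, k_2) = 0x8FC3

0x8FC3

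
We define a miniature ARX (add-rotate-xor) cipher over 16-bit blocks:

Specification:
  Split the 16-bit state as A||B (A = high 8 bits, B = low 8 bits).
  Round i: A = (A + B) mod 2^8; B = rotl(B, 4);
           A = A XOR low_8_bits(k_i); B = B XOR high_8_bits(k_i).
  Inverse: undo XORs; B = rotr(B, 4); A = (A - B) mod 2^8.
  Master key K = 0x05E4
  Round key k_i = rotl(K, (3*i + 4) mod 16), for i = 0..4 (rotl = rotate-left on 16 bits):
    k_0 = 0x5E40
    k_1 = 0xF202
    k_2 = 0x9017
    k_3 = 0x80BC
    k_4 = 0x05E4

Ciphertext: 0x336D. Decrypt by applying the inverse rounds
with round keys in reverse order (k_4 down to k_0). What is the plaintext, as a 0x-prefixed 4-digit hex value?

s_0 = ciphertext = 0x336D
s_1 = InvRound(s_0, k_4) = 0x5186
s_2 = InvRound(s_1, k_3) = 0x8D60
s_3 = InvRound(s_2, k_2) = 0x8B0F
s_4 = InvRound(s_3, k_1) = 0xAADF
s_5 = InvRound(s_4, k_0) = 0xD218

0xD218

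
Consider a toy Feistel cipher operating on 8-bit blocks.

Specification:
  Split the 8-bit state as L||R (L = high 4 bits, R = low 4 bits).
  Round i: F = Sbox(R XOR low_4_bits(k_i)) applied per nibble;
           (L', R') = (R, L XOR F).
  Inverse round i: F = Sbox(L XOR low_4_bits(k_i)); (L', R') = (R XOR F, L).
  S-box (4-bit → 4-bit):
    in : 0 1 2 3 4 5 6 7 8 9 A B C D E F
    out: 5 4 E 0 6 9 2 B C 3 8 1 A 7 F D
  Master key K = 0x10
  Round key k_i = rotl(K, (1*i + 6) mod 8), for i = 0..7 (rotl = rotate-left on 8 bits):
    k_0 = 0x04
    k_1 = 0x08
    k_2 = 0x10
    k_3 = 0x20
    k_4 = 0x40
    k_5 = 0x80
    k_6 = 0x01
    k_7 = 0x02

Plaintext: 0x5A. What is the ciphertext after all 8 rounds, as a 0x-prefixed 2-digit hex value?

0xE4

s_0 = plaintext = 0x5A
s_1 = Round(s_0, k_0) = 0xAA
s_2 = Round(s_1, k_1) = 0xA4
s_3 = Round(s_2, k_2) = 0x4C
s_4 = Round(s_3, k_3) = 0xCE
s_5 = Round(s_4, k_4) = 0xE3
s_6 = Round(s_5, k_5) = 0x3E
s_7 = Round(s_6, k_6) = 0xEE
s_8 = Round(s_7, k_7) = 0xE4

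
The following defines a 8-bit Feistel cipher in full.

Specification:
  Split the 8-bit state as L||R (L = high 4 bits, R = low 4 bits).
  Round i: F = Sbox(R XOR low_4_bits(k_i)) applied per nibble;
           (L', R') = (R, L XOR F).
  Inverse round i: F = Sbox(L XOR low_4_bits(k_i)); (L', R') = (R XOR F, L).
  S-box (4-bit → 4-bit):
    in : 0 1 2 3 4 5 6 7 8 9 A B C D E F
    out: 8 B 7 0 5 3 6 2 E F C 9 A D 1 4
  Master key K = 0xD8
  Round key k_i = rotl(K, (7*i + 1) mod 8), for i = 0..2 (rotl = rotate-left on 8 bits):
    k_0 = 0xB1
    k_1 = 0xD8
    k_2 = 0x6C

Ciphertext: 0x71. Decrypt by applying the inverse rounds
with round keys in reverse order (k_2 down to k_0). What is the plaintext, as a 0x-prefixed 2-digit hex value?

s_0 = ciphertext = 0x71
s_1 = InvRound(s_0, k_2) = 0x87
s_2 = InvRound(s_1, k_1) = 0xF8
s_3 = InvRound(s_2, k_0) = 0x9F

0x9F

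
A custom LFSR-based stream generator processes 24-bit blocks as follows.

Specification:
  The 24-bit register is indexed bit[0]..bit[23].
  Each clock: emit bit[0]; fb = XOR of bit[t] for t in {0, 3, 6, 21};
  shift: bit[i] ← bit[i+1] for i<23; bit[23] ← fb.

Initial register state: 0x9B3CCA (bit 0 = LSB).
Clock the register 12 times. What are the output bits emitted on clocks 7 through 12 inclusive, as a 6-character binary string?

reg_0 = 0x9B3CCA
clock 1: out=0, reg = 0x4D9E65
clock 2: out=1, reg = 0x26CF32
clock 3: out=0, reg = 0x936799
clock 4: out=1, reg = 0x49B3CC
clock 5: out=0, reg = 0x24D9E6
clock 6: out=0, reg = 0x126CF3
clock 7: out=1, reg = 0x093679
clock 8: out=1, reg = 0x849B3C
clock 9: out=0, reg = 0xC24D9E
clock 10: out=0, reg = 0xE126CF
clock 11: out=1, reg = 0x709367
clock 12: out=1, reg = 0xB849B3

110011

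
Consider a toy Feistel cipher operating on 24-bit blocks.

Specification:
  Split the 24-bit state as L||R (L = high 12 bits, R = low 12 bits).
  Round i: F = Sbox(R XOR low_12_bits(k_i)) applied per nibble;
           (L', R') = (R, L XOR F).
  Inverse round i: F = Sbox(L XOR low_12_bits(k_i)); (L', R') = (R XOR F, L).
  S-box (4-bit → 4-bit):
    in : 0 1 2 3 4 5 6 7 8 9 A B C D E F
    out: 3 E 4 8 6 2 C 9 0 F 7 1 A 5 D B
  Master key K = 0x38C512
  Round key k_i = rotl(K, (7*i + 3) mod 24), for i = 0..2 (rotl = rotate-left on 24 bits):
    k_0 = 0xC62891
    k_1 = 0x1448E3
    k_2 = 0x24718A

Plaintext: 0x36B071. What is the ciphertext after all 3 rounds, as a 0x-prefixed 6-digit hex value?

0x1500EF

s_0 = plaintext = 0x36B071
s_1 = Round(s_0, k_0) = 0x0713B8
s_2 = Round(s_1, k_1) = 0x3B8150
s_3 = Round(s_2, k_2) = 0x1500EF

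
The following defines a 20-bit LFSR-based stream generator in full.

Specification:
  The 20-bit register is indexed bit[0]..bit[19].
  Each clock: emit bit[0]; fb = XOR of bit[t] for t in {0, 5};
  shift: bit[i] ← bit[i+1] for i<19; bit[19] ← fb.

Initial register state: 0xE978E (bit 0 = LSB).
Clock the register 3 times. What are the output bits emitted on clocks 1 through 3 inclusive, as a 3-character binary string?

reg_0 = 0xE978E
clock 1: out=0, reg = 0x74BC7
clock 2: out=1, reg = 0xBA5E3
clock 3: out=1, reg = 0x5D2F1

011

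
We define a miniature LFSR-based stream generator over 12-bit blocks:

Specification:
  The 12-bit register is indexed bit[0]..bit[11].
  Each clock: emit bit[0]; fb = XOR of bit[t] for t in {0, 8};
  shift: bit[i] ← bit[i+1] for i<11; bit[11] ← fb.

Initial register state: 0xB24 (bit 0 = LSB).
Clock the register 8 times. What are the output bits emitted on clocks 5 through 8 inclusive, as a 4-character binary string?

reg_0 = 0xB24
clock 1: out=0, reg = 0xD92
clock 2: out=0, reg = 0xEC9
clock 3: out=1, reg = 0xF64
clock 4: out=0, reg = 0xFB2
clock 5: out=0, reg = 0xFD9
clock 6: out=1, reg = 0x7EC
clock 7: out=0, reg = 0xBF6
clock 8: out=0, reg = 0xDFB

0100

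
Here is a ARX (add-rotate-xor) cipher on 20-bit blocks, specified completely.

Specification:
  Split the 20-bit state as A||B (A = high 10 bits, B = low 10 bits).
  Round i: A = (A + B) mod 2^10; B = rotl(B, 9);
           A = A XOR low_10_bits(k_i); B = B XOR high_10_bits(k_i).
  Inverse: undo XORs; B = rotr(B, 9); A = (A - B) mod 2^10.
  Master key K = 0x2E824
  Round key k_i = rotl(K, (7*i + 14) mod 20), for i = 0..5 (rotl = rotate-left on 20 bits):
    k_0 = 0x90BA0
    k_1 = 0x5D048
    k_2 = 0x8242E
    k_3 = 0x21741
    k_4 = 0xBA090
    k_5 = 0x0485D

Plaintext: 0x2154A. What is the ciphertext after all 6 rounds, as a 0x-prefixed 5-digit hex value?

s_0 = plaintext = 0x2154A
s_1 = Round(s_0, k_0) = 0x9BEE7
s_2 = Round(s_1, k_1) = 0x47A07
s_3 = Round(s_2, k_2) = 0xC2D0A
s_4 = Round(s_3, k_3) = 0xD5000
s_5 = Round(s_4, k_4) = 0xF12E8
s_6 = Round(s_5, k_5) = 0xBC566

0xBC566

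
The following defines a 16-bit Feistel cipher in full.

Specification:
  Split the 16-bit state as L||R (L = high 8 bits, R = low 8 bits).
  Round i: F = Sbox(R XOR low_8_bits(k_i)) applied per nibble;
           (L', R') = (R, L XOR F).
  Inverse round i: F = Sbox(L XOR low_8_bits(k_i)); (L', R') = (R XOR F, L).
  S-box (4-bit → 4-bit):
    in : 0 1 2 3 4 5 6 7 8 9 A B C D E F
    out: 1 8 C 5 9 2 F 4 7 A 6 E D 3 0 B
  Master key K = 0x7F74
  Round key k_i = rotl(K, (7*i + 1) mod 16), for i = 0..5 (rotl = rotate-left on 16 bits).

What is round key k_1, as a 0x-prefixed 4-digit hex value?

0x747F

K = 0x7F74
k_0 = rotl(K, (7*0+1) mod 16) = rotl(K, 1) = 0xFEE8
k_1 = rotl(K, (7*1+1) mod 16) = rotl(K, 8) = 0x747F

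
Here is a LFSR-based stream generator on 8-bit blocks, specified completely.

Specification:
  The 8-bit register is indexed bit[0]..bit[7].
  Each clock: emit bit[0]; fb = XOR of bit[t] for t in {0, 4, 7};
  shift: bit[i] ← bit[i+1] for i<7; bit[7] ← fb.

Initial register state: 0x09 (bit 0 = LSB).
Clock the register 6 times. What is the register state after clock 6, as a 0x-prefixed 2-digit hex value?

0x5C

reg_0 = 0x09
clock 1: out=1, reg = 0x84
clock 2: out=0, reg = 0xC2
clock 3: out=0, reg = 0xE1
clock 4: out=1, reg = 0x70
clock 5: out=0, reg = 0xB8
clock 6: out=0, reg = 0x5C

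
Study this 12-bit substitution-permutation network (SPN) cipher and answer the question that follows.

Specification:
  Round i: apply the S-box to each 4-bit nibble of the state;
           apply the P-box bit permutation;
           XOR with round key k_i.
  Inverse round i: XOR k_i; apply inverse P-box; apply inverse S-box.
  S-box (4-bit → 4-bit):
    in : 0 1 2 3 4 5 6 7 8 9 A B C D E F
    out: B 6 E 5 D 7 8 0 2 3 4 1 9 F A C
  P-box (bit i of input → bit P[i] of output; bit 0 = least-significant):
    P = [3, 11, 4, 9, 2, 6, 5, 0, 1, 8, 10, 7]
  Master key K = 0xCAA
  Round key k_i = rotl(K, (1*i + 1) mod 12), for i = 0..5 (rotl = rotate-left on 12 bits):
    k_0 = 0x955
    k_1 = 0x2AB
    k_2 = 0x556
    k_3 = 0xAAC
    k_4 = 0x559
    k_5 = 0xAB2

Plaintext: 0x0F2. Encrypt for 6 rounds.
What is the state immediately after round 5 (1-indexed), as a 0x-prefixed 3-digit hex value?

0x123

s_0 = plaintext = 0x0F2
s_1 = Round(s_0, k_0) = 0x2E6
s_2 = Round(s_1, k_1) = 0x56A
s_3 = Round(s_2, k_2) = 0x045
s_4 = Round(s_3, k_3) = 0x313
s_5 = Round(s_4, k_4) = 0x123
s_6 = Round(s_5, k_5) = 0xFCB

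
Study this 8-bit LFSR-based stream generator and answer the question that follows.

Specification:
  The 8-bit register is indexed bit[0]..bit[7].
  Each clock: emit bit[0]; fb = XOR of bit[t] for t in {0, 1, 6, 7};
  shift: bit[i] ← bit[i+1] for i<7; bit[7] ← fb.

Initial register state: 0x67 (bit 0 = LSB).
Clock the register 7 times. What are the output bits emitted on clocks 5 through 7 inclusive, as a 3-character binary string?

reg_0 = 0x67
clock 1: out=1, reg = 0xB3
clock 2: out=1, reg = 0xD9
clock 3: out=1, reg = 0xEC
clock 4: out=0, reg = 0x76
clock 5: out=0, reg = 0x3B
clock 6: out=1, reg = 0x1D
clock 7: out=1, reg = 0x8E

011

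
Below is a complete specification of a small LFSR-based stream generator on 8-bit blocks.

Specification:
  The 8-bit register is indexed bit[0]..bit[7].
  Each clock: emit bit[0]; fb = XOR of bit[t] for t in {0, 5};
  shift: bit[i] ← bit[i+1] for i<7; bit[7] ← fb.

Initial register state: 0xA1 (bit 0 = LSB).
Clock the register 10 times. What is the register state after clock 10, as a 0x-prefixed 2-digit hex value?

0x21

reg_0 = 0xA1
clock 1: out=1, reg = 0x50
clock 2: out=0, reg = 0x28
clock 3: out=0, reg = 0x94
clock 4: out=0, reg = 0x4A
clock 5: out=0, reg = 0x25
clock 6: out=1, reg = 0x12
clock 7: out=0, reg = 0x09
clock 8: out=1, reg = 0x84
clock 9: out=0, reg = 0x42
clock 10: out=0, reg = 0x21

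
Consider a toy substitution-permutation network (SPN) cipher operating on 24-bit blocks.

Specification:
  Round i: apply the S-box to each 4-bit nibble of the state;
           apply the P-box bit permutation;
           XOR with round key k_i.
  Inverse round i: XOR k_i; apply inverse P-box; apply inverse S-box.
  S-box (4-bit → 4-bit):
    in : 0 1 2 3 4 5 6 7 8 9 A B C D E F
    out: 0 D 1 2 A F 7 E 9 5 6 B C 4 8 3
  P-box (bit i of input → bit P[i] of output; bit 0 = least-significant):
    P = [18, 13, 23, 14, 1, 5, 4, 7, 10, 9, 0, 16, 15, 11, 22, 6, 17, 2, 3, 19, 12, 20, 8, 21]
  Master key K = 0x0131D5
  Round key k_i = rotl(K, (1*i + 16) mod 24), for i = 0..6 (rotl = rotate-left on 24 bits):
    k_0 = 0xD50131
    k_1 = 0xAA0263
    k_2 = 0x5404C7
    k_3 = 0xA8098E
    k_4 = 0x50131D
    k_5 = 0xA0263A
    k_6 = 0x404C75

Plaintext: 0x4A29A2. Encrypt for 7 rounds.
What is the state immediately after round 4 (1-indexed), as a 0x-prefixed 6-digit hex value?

s_0 = plaintext = 0x4A29A2
s_1 = Round(s_0, k_0) = 0xE1850C
s_2 = Round(s_1, k_1) = 0x01C42A
s_3 = Round(s_2, k_2) = 0x9F268D
s_4 = Round(s_3, k_3) = 0x2A9E09
s_5 = Round(s_4, k_4) = 0x958311
s_6 = Round(s_5, k_5) = 0x2EF5E4
s_7 = Round(s_6, k_6) = 0x49B2F4

0x2A9E09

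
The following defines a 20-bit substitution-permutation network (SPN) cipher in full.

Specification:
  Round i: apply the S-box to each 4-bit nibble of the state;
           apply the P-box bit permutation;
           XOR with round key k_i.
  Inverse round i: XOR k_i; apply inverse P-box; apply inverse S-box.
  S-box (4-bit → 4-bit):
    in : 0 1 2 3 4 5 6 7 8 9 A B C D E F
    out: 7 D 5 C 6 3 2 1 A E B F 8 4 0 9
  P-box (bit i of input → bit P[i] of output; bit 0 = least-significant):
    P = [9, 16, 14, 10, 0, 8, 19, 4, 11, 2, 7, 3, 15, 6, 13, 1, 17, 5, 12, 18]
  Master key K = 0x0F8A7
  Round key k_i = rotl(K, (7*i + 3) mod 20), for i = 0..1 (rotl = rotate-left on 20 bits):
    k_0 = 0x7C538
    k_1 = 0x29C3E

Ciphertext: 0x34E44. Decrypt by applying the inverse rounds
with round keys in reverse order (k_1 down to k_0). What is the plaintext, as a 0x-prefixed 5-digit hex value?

s_0 = ciphertext = 0x34E44
s_1 = InvRound(s_0, k_1) = 0x4ACC0
s_2 = InvRound(s_1, k_0) = 0x54184

0x54184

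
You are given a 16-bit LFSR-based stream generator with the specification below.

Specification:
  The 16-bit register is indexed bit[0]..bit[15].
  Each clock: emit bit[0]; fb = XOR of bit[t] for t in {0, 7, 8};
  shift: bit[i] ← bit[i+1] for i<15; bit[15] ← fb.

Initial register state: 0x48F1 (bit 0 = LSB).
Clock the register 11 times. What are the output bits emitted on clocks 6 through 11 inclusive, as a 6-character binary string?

111000

reg_0 = 0x48F1
clock 1: out=1, reg = 0x2478
clock 2: out=0, reg = 0x123C
clock 3: out=0, reg = 0x091E
clock 4: out=0, reg = 0x848F
clock 5: out=1, reg = 0x4247
clock 6: out=1, reg = 0xA123
clock 7: out=1, reg = 0x5091
clock 8: out=1, reg = 0x2848
clock 9: out=0, reg = 0x1424
clock 10: out=0, reg = 0x0A12
clock 11: out=0, reg = 0x0509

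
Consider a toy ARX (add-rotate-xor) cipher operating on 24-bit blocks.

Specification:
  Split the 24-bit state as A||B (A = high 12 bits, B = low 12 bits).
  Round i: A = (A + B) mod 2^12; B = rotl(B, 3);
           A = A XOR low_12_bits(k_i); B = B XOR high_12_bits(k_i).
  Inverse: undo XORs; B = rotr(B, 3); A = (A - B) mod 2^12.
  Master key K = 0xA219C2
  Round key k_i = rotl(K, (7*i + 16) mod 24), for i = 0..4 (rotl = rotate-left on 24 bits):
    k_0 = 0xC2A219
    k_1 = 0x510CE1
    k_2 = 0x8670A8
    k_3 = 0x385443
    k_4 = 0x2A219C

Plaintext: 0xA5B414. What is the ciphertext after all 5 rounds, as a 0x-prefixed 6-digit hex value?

0x3AFB40

s_0 = plaintext = 0xA5B414
s_1 = Round(s_0, k_0) = 0xC76C88
s_2 = Round(s_1, k_1) = 0x41F156
s_3 = Round(s_2, k_2) = 0x5DD2D7
s_4 = Round(s_3, k_3) = 0xCF753C
s_5 = Round(s_4, k_4) = 0x3AFB40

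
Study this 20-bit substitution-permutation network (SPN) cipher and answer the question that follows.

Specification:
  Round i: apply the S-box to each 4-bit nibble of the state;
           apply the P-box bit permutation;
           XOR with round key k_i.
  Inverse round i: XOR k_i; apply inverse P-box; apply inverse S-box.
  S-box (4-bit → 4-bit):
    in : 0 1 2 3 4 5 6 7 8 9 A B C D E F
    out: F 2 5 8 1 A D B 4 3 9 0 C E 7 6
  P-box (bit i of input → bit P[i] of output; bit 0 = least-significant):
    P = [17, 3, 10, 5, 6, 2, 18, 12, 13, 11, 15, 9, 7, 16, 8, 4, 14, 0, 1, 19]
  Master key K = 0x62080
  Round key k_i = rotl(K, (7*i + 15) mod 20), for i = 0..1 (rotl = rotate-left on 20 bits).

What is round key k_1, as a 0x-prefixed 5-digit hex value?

0x88201

K = 0x62080
k_0 = rotl(K, (7*0+15) mod 20) = rotl(K, 15) = 0x03104
k_1 = rotl(K, (7*1+15) mod 20) = rotl(K, 2) = 0x88201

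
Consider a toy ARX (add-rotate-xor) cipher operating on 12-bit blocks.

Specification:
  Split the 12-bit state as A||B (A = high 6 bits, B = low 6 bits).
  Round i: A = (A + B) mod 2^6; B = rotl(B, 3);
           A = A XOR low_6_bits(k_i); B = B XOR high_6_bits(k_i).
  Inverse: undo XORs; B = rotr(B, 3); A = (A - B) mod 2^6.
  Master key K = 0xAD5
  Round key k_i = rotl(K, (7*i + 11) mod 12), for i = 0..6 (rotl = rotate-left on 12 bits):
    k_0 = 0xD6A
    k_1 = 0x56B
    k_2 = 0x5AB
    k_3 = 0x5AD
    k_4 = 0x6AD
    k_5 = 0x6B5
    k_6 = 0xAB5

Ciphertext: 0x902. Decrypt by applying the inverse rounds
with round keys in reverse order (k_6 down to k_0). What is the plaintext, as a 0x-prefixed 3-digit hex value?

0x9D3

s_0 = ciphertext = 0x902
s_1 = InvRound(s_0, k_6) = 0x305
s_2 = InvRound(s_1, k_5) = 0xFBB
s_3 = InvRound(s_2, k_4) = 0x1CC
s_4 = InvRound(s_3, k_3) = 0x5D3
s_5 = InvRound(s_4, k_2) = 0x528
s_6 = InvRound(s_5, k_1) = 0x42F
s_7 = InvRound(s_6, k_0) = 0x9D3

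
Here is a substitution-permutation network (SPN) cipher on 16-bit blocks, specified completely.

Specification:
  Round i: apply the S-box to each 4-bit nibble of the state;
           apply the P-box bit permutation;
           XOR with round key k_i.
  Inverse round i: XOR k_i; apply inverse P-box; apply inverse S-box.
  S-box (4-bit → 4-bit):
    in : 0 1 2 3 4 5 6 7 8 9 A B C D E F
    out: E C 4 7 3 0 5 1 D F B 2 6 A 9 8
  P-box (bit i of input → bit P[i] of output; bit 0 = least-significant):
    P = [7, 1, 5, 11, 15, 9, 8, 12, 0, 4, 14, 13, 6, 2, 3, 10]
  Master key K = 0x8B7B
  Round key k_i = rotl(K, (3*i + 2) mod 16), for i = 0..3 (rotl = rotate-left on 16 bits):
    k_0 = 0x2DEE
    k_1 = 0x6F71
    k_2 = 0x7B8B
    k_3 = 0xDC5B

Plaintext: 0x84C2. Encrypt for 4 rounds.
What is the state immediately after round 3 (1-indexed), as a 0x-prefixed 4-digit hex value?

0xA73F

s_0 = plaintext = 0x84C2
s_1 = Round(s_0, k_0) = 0x2A97
s_2 = Round(s_1, k_1) = 0xDCE8
s_3 = Round(s_2, k_2) = 0xA73F
s_4 = Round(s_3, k_3) = 0x531E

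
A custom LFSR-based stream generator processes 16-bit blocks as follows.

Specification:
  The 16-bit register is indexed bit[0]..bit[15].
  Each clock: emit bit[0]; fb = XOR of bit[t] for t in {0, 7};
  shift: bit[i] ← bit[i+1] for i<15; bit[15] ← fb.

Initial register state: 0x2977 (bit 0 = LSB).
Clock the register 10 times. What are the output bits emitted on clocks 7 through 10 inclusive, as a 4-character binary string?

1010

reg_0 = 0x2977
clock 1: out=1, reg = 0x94BB
clock 2: out=1, reg = 0x4A5D
clock 3: out=1, reg = 0xA52E
clock 4: out=0, reg = 0x5297
clock 5: out=1, reg = 0x294B
clock 6: out=1, reg = 0x94A5
clock 7: out=1, reg = 0x4A52
clock 8: out=0, reg = 0x2529
clock 9: out=1, reg = 0x9294
clock 10: out=0, reg = 0xC94A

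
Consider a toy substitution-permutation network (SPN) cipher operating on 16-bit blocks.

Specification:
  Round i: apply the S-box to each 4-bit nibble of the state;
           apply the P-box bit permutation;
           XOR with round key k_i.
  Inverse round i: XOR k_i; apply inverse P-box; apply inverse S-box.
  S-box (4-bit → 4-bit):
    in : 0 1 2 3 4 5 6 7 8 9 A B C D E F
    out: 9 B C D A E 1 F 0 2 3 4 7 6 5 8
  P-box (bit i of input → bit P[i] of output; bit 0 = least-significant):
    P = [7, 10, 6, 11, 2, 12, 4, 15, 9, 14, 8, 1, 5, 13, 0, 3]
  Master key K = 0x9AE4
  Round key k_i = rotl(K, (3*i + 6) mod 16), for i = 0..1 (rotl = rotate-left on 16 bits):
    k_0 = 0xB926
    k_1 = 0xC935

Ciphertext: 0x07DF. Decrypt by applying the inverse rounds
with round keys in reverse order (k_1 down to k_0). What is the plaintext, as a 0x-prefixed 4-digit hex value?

s_0 = ciphertext = 0x07DF
s_1 = InvRound(s_0, k_1) = 0x01F7
s_2 = InvRound(s_1, k_0) = 0xD853

0xD853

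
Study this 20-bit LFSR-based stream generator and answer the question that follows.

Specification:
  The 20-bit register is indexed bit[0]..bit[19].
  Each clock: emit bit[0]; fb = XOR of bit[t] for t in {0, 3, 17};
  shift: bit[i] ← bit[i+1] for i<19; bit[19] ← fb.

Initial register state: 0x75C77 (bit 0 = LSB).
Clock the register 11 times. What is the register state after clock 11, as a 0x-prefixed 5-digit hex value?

reg_0 = 0x75C77
clock 1: out=1, reg = 0x3AE3B
clock 2: out=1, reg = 0x9D71D
clock 3: out=1, reg = 0x4EB8E
clock 4: out=0, reg = 0xA75C7
clock 5: out=1, reg = 0x53AE3
clock 6: out=1, reg = 0xA9D71
clock 7: out=1, reg = 0x54EB8
clock 8: out=0, reg = 0xAA75C
clock 9: out=0, reg = 0x553AE
clock 10: out=0, reg = 0xAA9D7
clock 11: out=1, reg = 0x554EB

0x554EB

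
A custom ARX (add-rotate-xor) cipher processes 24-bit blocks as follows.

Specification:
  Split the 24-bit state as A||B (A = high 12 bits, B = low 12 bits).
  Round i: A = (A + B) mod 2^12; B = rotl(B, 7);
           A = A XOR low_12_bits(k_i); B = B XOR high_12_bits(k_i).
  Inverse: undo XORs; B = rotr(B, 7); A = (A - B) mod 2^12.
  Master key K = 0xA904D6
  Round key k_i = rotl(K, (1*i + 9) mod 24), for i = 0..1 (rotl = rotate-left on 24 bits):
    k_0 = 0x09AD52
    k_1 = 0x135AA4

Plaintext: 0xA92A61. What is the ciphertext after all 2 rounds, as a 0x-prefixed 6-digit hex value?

s_0 = plaintext = 0xA92A61
s_1 = Round(s_0, k_0) = 0x9A1049
s_2 = Round(s_1, k_1) = 0x34E5B7

0x34E5B7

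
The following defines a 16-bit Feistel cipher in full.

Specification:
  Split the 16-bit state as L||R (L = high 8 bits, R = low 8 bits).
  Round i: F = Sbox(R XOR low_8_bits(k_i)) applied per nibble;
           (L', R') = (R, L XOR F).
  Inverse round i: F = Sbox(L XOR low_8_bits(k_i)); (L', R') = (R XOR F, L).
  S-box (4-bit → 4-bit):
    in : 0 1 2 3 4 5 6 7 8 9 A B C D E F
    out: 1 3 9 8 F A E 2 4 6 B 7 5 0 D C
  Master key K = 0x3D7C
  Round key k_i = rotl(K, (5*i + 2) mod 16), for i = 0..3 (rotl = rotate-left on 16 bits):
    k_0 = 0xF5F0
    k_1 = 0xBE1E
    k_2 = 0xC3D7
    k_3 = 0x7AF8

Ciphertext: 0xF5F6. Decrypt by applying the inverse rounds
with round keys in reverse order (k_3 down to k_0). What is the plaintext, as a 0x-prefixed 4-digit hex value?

0xBF02

s_0 = ciphertext = 0xF5F6
s_1 = InvRound(s_0, k_3) = 0xE6F5
s_2 = InvRound(s_1, k_2) = 0x76E6
s_3 = InvRound(s_2, k_1) = 0x0276
s_4 = InvRound(s_3, k_0) = 0xBF02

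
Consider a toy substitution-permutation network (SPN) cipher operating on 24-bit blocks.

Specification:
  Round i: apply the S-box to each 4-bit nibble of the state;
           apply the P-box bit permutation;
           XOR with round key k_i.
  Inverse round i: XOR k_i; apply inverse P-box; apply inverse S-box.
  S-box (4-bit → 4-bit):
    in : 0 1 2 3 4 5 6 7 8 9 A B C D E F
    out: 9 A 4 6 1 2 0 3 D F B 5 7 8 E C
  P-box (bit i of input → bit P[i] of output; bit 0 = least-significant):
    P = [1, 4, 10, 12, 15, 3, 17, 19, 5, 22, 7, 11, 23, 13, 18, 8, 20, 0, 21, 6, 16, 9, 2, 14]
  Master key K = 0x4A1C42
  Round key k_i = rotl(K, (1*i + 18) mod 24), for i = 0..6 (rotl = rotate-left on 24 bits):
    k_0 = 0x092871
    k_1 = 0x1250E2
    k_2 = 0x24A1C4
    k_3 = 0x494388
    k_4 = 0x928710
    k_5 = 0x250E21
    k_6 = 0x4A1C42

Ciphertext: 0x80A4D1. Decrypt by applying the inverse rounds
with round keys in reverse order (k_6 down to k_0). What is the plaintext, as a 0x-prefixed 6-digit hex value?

s_0 = ciphertext = 0x80A4D1
s_1 = InvRound(s_0, k_6) = 0x657E8A
s_2 = InvRound(s_1, k_5) = 0xD55C50
s_3 = InvRound(s_2, k_4) = 0xADF1BD
s_4 = InvRound(s_3, k_3) = 0x33C741
s_5 = InvRound(s_4, k_2) = 0x973222
s_6 = InvRound(s_5, k_1) = 0xADC266
s_7 = InvRound(s_6, k_0) = 0xE3CD47

0xE3CD47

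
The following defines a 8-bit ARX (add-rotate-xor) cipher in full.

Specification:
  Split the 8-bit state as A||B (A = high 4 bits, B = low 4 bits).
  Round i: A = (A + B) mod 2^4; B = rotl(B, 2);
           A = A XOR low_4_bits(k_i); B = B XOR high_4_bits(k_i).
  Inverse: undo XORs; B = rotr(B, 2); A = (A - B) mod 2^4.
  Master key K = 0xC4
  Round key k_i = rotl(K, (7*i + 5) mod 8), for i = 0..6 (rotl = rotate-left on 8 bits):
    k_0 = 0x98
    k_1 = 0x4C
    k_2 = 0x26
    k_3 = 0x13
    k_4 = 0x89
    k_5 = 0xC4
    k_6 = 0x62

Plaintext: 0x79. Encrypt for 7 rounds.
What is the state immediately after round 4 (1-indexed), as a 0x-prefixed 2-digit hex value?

0xF2

s_0 = plaintext = 0x79
s_1 = Round(s_0, k_0) = 0x8F
s_2 = Round(s_1, k_1) = 0xBB
s_3 = Round(s_2, k_2) = 0x0C
s_4 = Round(s_3, k_3) = 0xF2
s_5 = Round(s_4, k_4) = 0x80
s_6 = Round(s_5, k_5) = 0xCC
s_7 = Round(s_6, k_6) = 0xA5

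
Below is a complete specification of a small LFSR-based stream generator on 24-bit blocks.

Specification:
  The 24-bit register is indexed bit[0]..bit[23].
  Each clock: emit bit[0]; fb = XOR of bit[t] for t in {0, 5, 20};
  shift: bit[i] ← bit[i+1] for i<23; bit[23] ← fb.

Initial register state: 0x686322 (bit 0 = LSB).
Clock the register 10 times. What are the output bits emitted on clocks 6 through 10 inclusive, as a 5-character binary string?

10011

reg_0 = 0x686322
clock 1: out=0, reg = 0xB43191
clock 2: out=1, reg = 0x5A18C8
clock 3: out=0, reg = 0xAD0C64
clock 4: out=0, reg = 0xD68632
clock 5: out=0, reg = 0x6B4319
clock 6: out=1, reg = 0xB5A18C
clock 7: out=0, reg = 0xDAD0C6
clock 8: out=0, reg = 0xED6863
clock 9: out=1, reg = 0x76B431
clock 10: out=1, reg = 0xBB5A18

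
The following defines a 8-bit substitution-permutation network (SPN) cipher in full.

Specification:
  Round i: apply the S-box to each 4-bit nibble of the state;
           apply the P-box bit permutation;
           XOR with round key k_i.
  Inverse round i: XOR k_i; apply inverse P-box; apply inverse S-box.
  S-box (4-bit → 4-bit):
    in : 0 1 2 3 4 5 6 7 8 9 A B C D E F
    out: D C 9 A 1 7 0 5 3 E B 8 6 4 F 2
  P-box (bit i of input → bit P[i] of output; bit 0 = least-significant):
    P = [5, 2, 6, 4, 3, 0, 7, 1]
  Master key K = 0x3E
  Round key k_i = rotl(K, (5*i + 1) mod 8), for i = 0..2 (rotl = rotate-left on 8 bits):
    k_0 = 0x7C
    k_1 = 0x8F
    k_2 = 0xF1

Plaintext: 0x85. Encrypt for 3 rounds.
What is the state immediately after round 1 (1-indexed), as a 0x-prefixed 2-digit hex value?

s_0 = plaintext = 0x85
s_1 = Round(s_0, k_0) = 0x11
s_2 = Round(s_1, k_1) = 0x5D
s_3 = Round(s_2, k_2) = 0x38

0x11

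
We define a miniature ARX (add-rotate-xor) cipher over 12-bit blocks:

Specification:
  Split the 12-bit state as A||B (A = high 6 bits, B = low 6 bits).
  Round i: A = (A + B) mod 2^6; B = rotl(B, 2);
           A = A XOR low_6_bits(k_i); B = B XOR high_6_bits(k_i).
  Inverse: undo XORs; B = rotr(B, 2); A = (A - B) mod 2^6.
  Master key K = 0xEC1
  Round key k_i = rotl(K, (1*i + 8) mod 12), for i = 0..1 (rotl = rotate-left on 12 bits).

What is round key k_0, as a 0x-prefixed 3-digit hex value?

0x1EC

K = 0xEC1
k_0 = rotl(K, (1*0+8) mod 12) = rotl(K, 8) = 0x1EC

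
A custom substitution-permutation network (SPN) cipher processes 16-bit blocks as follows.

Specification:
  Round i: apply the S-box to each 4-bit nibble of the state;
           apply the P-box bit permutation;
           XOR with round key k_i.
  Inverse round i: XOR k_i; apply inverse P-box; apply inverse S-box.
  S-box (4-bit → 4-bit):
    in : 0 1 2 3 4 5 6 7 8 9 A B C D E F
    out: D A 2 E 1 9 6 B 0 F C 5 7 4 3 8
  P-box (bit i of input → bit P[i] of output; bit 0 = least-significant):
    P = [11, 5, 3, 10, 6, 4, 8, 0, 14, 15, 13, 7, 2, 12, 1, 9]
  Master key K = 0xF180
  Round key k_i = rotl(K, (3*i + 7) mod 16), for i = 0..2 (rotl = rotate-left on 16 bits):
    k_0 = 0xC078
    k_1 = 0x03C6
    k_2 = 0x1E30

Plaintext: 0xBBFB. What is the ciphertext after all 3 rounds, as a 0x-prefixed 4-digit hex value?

s_0 = plaintext = 0xBBFB
s_1 = Round(s_0, k_0) = 0xA877
s_2 = Round(s_1, k_1) = 0x0DB5
s_3 = Round(s_2, k_2) = 0x3176

0x3176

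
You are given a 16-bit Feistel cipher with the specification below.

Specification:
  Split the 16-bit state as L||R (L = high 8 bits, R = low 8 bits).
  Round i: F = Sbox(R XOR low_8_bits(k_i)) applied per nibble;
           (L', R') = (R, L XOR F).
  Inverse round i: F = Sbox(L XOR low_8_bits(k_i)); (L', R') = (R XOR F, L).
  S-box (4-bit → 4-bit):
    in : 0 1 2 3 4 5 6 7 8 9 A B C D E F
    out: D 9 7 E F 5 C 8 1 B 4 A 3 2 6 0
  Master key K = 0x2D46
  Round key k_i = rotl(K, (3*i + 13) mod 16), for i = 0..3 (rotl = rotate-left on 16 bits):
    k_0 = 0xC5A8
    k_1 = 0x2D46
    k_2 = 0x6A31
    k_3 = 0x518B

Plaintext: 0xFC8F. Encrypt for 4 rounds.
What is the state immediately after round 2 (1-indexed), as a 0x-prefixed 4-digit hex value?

s_0 = plaintext = 0xFC8F
s_1 = Round(s_0, k_0) = 0x8F84
s_2 = Round(s_1, k_1) = 0x84B8
s_3 = Round(s_2, k_2) = 0xB89F
s_4 = Round(s_3, k_3) = 0x9F27

0x84B8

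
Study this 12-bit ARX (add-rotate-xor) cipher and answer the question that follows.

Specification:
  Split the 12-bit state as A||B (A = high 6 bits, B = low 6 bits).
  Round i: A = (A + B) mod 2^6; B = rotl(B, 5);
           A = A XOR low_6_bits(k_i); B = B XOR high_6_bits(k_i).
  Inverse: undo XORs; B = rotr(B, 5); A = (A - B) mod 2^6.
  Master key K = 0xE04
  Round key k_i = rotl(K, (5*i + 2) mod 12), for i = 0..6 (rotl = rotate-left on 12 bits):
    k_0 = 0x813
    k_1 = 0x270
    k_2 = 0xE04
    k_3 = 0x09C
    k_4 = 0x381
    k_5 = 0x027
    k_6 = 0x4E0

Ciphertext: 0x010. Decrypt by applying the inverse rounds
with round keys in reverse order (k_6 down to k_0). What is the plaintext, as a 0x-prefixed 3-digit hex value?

0x483

s_0 = ciphertext = 0x010
s_1 = InvRound(s_0, k_6) = 0x686
s_2 = InvRound(s_1, k_5) = 0xC4C
s_3 = InvRound(s_2, k_4) = 0xB04
s_4 = InvRound(s_3, k_3) = 0x90C
s_5 = InvRound(s_4, k_2) = 0xDE9
s_6 = InvRound(s_5, k_1) = 0x181
s_7 = InvRound(s_6, k_0) = 0x483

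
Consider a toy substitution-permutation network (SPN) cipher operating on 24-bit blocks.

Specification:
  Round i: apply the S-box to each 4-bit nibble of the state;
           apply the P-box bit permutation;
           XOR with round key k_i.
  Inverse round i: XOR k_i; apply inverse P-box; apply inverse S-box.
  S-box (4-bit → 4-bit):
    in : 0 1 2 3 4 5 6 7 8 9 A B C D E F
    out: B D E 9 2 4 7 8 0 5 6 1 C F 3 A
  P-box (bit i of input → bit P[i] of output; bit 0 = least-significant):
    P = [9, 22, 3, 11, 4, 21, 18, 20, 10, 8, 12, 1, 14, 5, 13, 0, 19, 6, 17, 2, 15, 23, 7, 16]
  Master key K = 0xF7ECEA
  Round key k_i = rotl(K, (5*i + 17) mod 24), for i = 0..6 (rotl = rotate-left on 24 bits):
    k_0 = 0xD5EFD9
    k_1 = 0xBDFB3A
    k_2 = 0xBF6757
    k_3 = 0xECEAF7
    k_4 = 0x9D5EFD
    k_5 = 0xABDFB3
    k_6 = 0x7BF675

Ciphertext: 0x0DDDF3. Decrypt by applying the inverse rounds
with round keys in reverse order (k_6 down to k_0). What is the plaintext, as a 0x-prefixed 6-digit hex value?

0x683059

s_0 = ciphertext = 0x0DDDF3
s_1 = InvRound(s_0, k_6) = 0x5C5F20
s_2 = InvRound(s_1, k_5) = 0xD577D4
s_3 = InvRound(s_2, k_4) = 0x8B2482
s_4 = InvRound(s_3, k_3) = 0x320B60
s_5 = InvRound(s_4, k_2) = 0xF3D397
s_6 = InvRound(s_5, k_1) = 0x512852
s_7 = InvRound(s_6, k_0) = 0x683059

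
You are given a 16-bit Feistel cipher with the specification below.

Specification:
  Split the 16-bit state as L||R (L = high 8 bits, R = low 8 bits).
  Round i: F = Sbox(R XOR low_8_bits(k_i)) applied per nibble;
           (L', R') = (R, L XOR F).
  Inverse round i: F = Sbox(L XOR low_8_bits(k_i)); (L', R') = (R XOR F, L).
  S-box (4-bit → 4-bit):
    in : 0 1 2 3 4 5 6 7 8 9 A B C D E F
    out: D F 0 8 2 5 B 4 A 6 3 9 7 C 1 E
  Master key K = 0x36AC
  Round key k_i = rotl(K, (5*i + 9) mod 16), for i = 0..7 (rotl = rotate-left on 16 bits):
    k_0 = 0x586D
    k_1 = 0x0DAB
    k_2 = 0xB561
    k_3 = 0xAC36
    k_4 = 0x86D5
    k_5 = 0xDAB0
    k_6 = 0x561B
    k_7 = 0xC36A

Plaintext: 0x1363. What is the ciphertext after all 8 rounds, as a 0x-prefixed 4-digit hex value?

0x4121

s_0 = plaintext = 0x1363
s_1 = Round(s_0, k_0) = 0x63C2
s_2 = Round(s_1, k_1) = 0xC2D5
s_3 = Round(s_2, k_2) = 0xD550
s_4 = Round(s_3, k_3) = 0x506E
s_5 = Round(s_4, k_4) = 0x6EC9
s_6 = Round(s_5, k_5) = 0xC928
s_7 = Round(s_6, k_6) = 0x2841
s_8 = Round(s_7, k_7) = 0x4121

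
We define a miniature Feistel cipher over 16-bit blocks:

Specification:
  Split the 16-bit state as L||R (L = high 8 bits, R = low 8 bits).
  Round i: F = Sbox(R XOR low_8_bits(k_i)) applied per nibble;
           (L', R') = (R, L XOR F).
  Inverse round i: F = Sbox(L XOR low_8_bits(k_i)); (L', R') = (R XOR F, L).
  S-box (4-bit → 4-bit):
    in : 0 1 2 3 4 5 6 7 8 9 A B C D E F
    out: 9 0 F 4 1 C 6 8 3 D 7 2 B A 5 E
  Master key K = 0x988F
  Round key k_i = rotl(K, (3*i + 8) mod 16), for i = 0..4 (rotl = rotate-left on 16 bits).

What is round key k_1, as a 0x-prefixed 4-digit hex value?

K = 0x988F
k_0 = rotl(K, (3*0+8) mod 16) = rotl(K, 8) = 0x8F98
k_1 = rotl(K, (3*1+8) mod 16) = rotl(K, 11) = 0x7CC4

0x7CC4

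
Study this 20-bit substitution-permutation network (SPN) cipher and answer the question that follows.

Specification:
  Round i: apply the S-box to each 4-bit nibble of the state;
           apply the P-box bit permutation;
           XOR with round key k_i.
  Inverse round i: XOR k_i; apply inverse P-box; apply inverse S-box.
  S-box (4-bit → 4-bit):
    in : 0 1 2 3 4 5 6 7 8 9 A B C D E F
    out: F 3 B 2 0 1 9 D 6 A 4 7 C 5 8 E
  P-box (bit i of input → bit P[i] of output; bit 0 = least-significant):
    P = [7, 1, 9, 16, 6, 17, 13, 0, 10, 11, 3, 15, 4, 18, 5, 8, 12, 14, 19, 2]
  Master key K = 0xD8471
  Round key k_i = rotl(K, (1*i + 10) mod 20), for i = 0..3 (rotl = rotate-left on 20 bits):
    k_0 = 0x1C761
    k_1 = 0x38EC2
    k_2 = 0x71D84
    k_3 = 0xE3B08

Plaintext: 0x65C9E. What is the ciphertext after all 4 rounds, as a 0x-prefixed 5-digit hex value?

s_0 = plaintext = 0x65C9E
s_1 = Round(s_0, k_0) = 0x2577C
s_2 = Round(s_1, k_1) = 0x2789F
s_3 = Round(s_2, k_2) = 0x446BB
s_4 = Round(s_3, k_3) = 0xC9DCA

0xC9DCA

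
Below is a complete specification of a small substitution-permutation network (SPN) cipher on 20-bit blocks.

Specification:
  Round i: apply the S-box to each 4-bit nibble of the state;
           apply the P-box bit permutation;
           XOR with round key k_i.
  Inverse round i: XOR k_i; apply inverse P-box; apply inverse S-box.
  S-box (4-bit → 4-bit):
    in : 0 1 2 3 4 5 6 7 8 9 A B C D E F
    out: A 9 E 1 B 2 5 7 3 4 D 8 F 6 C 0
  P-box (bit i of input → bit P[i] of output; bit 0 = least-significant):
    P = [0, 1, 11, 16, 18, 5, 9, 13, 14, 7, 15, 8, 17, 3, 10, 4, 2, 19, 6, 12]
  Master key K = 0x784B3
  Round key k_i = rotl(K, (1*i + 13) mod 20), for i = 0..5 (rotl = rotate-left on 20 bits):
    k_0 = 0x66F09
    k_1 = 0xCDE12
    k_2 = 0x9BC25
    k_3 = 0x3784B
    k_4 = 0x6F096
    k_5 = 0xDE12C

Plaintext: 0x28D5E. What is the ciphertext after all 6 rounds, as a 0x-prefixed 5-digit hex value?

0x90DF4

s_0 = plaintext = 0x28D5E
s_1 = Round(s_0, k_0) = 0xDF7E1
s_2 = Round(s_1, k_1) = 0x53CD3
s_3 = Round(s_2, k_2) = 0x37F84
s_4 = Round(s_3, k_3) = 0x47C64
s_5 = Round(s_4, k_4) = 0x92719
s_6 = Round(s_5, k_5) = 0x90DF4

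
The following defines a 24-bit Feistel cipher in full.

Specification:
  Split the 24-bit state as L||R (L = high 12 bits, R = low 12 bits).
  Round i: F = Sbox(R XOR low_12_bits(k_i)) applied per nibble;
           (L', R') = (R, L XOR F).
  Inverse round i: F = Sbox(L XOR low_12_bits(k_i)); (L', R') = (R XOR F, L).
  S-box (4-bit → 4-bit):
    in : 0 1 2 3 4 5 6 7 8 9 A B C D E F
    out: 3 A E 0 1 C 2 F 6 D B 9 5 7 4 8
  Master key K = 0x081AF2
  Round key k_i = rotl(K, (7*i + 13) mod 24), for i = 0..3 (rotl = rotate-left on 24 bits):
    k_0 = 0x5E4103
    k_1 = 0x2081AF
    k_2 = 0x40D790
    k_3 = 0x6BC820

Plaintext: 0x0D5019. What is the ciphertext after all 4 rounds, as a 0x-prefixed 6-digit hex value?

s_0 = plaintext = 0x0D5019
s_1 = Round(s_0, k_0) = 0x019A7E
s_2 = Round(s_1, k_1) = 0xA7E963
s_3 = Round(s_2, k_2) = 0x963EFE
s_4 = Round(s_3, k_3) = 0xEFEB17

0xEFEB17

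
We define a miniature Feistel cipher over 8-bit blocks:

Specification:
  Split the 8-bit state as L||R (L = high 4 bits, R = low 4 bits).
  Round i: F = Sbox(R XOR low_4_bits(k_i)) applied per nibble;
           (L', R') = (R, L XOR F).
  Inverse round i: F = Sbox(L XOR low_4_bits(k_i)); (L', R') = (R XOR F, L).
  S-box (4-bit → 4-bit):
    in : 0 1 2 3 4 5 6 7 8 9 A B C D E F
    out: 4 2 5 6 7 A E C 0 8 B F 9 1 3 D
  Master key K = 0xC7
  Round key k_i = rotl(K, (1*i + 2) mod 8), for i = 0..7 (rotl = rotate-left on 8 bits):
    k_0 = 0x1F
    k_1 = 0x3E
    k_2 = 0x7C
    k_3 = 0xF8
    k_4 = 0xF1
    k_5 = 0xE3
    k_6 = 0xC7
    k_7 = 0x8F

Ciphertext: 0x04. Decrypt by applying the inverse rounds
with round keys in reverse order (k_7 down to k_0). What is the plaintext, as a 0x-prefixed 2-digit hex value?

s_0 = ciphertext = 0x04
s_1 = InvRound(s_0, k_7) = 0x90
s_2 = InvRound(s_1, k_6) = 0x39
s_3 = InvRound(s_2, k_5) = 0xD3
s_4 = InvRound(s_3, k_4) = 0xAD
s_5 = InvRound(s_4, k_3) = 0x8A
s_6 = InvRound(s_5, k_2) = 0xD8
s_7 = InvRound(s_6, k_1) = 0xED
s_8 = InvRound(s_7, k_0) = 0xFE

0xFE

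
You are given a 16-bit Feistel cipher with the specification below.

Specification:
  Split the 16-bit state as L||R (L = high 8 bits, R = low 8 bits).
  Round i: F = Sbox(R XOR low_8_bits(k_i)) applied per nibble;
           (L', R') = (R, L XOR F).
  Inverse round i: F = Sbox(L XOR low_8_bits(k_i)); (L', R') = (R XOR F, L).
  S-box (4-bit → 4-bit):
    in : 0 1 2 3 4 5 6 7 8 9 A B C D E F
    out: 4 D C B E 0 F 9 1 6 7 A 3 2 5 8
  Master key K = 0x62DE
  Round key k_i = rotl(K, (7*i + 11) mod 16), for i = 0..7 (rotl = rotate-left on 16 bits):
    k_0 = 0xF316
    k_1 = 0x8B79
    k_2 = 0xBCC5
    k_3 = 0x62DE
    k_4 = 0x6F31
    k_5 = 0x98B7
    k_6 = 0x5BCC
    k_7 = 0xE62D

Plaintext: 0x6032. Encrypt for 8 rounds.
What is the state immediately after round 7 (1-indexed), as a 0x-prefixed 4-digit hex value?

0x914E

s_0 = plaintext = 0x6032
s_1 = Round(s_0, k_0) = 0x32AE
s_2 = Round(s_1, k_1) = 0xAE1B
s_3 = Round(s_2, k_2) = 0x1B8B
s_4 = Round(s_3, k_3) = 0x8B1B
s_5 = Round(s_4, k_4) = 0x1B4C
s_6 = Round(s_5, k_5) = 0x4C91
s_7 = Round(s_6, k_6) = 0x914E
s_8 = Round(s_7, k_7) = 0x4E6A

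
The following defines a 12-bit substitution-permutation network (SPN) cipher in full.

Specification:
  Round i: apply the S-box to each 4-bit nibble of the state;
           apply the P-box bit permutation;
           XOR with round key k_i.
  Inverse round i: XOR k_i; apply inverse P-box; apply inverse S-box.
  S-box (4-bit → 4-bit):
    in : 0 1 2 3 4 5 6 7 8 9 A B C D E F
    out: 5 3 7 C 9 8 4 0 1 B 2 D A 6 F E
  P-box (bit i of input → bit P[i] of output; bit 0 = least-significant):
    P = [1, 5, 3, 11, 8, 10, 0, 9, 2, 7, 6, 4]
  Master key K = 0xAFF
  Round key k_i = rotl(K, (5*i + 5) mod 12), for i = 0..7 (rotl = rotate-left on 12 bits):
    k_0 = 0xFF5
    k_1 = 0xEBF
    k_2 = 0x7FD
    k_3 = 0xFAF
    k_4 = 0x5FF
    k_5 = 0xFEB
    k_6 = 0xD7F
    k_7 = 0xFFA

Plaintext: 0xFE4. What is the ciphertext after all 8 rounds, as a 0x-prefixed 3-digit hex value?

s_0 = plaintext = 0xFE4
s_1 = Round(s_0, k_0) = 0x026
s_2 = Round(s_1, k_1) = 0xBF2
s_3 = Round(s_2, k_2) = 0x182
s_4 = Round(s_3, k_3) = 0xE01
s_5 = Round(s_4, k_4) = 0x408
s_6 = Round(s_5, k_5) = 0xEFC
s_7 = Round(s_6, k_6) = 0x38A
s_8 = Round(s_7, k_7) = 0xE8A

0xE8A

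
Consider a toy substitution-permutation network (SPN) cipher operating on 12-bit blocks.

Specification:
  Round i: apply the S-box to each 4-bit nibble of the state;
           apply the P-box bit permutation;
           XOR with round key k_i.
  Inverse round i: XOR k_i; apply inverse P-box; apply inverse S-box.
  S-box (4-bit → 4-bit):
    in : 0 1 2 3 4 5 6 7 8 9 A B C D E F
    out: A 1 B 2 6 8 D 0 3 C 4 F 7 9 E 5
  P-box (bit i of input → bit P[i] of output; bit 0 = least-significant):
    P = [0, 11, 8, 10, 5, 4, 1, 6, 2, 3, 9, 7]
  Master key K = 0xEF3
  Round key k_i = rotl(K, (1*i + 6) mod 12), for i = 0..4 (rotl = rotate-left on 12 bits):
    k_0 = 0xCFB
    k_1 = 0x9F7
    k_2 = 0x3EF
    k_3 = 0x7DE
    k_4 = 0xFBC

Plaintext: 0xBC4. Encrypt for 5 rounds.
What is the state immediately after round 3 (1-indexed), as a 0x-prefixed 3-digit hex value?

s_0 = plaintext = 0xBC4
s_1 = Round(s_0, k_0) = 0x745
s_2 = Round(s_1, k_1) = 0xDE5
s_3 = Round(s_2, k_2) = 0x739
s_4 = Round(s_3, k_3) = 0x2CE
s_5 = Round(s_4, k_4) = 0x202

0x739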